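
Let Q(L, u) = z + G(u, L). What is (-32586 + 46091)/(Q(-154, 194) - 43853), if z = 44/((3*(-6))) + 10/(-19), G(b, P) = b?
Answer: -2309355/7466197 ≈ -0.30931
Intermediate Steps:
z = -508/171 (z = 44/(-18) + 10*(-1/19) = 44*(-1/18) - 10/19 = -22/9 - 10/19 = -508/171 ≈ -2.9708)
Q(L, u) = -508/171 + u
(-32586 + 46091)/(Q(-154, 194) - 43853) = (-32586 + 46091)/((-508/171 + 194) - 43853) = 13505/(32666/171 - 43853) = 13505/(-7466197/171) = 13505*(-171/7466197) = -2309355/7466197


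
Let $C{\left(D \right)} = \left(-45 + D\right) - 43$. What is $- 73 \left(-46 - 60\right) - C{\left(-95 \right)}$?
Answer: $7921$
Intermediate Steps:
$C{\left(D \right)} = -88 + D$
$- 73 \left(-46 - 60\right) - C{\left(-95 \right)} = - 73 \left(-46 - 60\right) - \left(-88 - 95\right) = \left(-73\right) \left(-106\right) - -183 = 7738 + 183 = 7921$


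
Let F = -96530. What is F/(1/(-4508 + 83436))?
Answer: -7618919840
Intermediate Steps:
F/(1/(-4508 + 83436)) = -96530/(1/(-4508 + 83436)) = -96530/(1/78928) = -96530/1/78928 = -96530*78928 = -7618919840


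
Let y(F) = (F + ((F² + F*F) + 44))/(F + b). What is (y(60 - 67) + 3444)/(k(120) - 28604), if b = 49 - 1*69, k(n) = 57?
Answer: -3439/28547 ≈ -0.12047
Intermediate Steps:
b = -20 (b = 49 - 69 = -20)
y(F) = (44 + F + 2*F²)/(-20 + F) (y(F) = (F + ((F² + F*F) + 44))/(F - 20) = (F + ((F² + F²) + 44))/(-20 + F) = (F + (2*F² + 44))/(-20 + F) = (F + (44 + 2*F²))/(-20 + F) = (44 + F + 2*F²)/(-20 + F))
(y(60 - 67) + 3444)/(k(120) - 28604) = ((44 + (60 - 67) + 2*(60 - 67)²)/(-20 + (60 - 67)) + 3444)/(57 - 28604) = ((44 - 7 + 2*(-7)²)/(-20 - 7) + 3444)/(-28547) = ((44 - 7 + 2*49)/(-27) + 3444)*(-1/28547) = (-(44 - 7 + 98)/27 + 3444)*(-1/28547) = (-1/27*135 + 3444)*(-1/28547) = (-5 + 3444)*(-1/28547) = 3439*(-1/28547) = -3439/28547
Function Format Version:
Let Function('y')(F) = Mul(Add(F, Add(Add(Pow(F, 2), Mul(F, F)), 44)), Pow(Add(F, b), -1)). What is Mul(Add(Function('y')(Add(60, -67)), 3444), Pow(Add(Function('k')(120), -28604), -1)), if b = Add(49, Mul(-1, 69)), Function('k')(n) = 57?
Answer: Rational(-3439, 28547) ≈ -0.12047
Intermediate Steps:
b = -20 (b = Add(49, -69) = -20)
Function('y')(F) = Mul(Pow(Add(-20, F), -1), Add(44, F, Mul(2, Pow(F, 2)))) (Function('y')(F) = Mul(Add(F, Add(Add(Pow(F, 2), Mul(F, F)), 44)), Pow(Add(F, -20), -1)) = Mul(Add(F, Add(Add(Pow(F, 2), Pow(F, 2)), 44)), Pow(Add(-20, F), -1)) = Mul(Add(F, Add(Mul(2, Pow(F, 2)), 44)), Pow(Add(-20, F), -1)) = Mul(Add(F, Add(44, Mul(2, Pow(F, 2)))), Pow(Add(-20, F), -1)) = Mul(Add(44, F, Mul(2, Pow(F, 2))), Pow(Add(-20, F), -1)) = Mul(Pow(Add(-20, F), -1), Add(44, F, Mul(2, Pow(F, 2)))))
Mul(Add(Function('y')(Add(60, -67)), 3444), Pow(Add(Function('k')(120), -28604), -1)) = Mul(Add(Mul(Pow(Add(-20, Add(60, -67)), -1), Add(44, Add(60, -67), Mul(2, Pow(Add(60, -67), 2)))), 3444), Pow(Add(57, -28604), -1)) = Mul(Add(Mul(Pow(Add(-20, -7), -1), Add(44, -7, Mul(2, Pow(-7, 2)))), 3444), Pow(-28547, -1)) = Mul(Add(Mul(Pow(-27, -1), Add(44, -7, Mul(2, 49))), 3444), Rational(-1, 28547)) = Mul(Add(Mul(Rational(-1, 27), Add(44, -7, 98)), 3444), Rational(-1, 28547)) = Mul(Add(Mul(Rational(-1, 27), 135), 3444), Rational(-1, 28547)) = Mul(Add(-5, 3444), Rational(-1, 28547)) = Mul(3439, Rational(-1, 28547)) = Rational(-3439, 28547)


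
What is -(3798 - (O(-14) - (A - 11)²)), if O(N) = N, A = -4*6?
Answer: -5037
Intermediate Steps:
A = -24
-(3798 - (O(-14) - (A - 11)²)) = -(3798 - (-14 - (-24 - 11)²)) = -(3798 - (-14 - 1*(-35)²)) = -(3798 - (-14 - 1*1225)) = -(3798 - (-14 - 1225)) = -(3798 - 1*(-1239)) = -(3798 + 1239) = -1*5037 = -5037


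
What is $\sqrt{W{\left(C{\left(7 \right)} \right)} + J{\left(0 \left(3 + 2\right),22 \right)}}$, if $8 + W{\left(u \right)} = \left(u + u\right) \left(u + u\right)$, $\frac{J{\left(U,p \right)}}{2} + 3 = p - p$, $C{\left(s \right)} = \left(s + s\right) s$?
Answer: $\sqrt{38402} \approx 195.96$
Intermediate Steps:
$C{\left(s \right)} = 2 s^{2}$ ($C{\left(s \right)} = 2 s s = 2 s^{2}$)
$J{\left(U,p \right)} = -6$ ($J{\left(U,p \right)} = -6 + 2 \left(p - p\right) = -6 + 2 \cdot 0 = -6 + 0 = -6$)
$W{\left(u \right)} = -8 + 4 u^{2}$ ($W{\left(u \right)} = -8 + \left(u + u\right) \left(u + u\right) = -8 + 2 u 2 u = -8 + 4 u^{2}$)
$\sqrt{W{\left(C{\left(7 \right)} \right)} + J{\left(0 \left(3 + 2\right),22 \right)}} = \sqrt{\left(-8 + 4 \left(2 \cdot 7^{2}\right)^{2}\right) - 6} = \sqrt{\left(-8 + 4 \left(2 \cdot 49\right)^{2}\right) - 6} = \sqrt{\left(-8 + 4 \cdot 98^{2}\right) - 6} = \sqrt{\left(-8 + 4 \cdot 9604\right) - 6} = \sqrt{\left(-8 + 38416\right) - 6} = \sqrt{38408 - 6} = \sqrt{38402}$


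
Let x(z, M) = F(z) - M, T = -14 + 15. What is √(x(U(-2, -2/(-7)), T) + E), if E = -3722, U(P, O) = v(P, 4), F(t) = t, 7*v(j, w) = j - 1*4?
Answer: I*√182469/7 ≈ 61.023*I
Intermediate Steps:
v(j, w) = -4/7 + j/7 (v(j, w) = (j - 1*4)/7 = (j - 4)/7 = (-4 + j)/7 = -4/7 + j/7)
U(P, O) = -4/7 + P/7
T = 1
x(z, M) = z - M
√(x(U(-2, -2/(-7)), T) + E) = √(((-4/7 + (⅐)*(-2)) - 1*1) - 3722) = √(((-4/7 - 2/7) - 1) - 3722) = √((-6/7 - 1) - 3722) = √(-13/7 - 3722) = √(-26067/7) = I*√182469/7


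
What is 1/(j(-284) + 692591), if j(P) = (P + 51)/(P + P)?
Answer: 568/393391921 ≈ 1.4439e-6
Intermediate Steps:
j(P) = (51 + P)/(2*P) (j(P) = (51 + P)/((2*P)) = (51 + P)*(1/(2*P)) = (51 + P)/(2*P))
1/(j(-284) + 692591) = 1/((1/2)*(51 - 284)/(-284) + 692591) = 1/((1/2)*(-1/284)*(-233) + 692591) = 1/(233/568 + 692591) = 1/(393391921/568) = 568/393391921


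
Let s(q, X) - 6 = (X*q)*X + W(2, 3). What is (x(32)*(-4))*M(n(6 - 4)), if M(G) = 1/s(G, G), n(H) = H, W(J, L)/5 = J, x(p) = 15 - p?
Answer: 17/6 ≈ 2.8333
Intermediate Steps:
W(J, L) = 5*J
s(q, X) = 16 + q*X² (s(q, X) = 6 + ((X*q)*X + 5*2) = 6 + (q*X² + 10) = 6 + (10 + q*X²) = 16 + q*X²)
M(G) = 1/(16 + G³) (M(G) = 1/(16 + G*G²) = 1/(16 + G³))
(x(32)*(-4))*M(n(6 - 4)) = ((15 - 1*32)*(-4))/(16 + (6 - 4)³) = ((15 - 32)*(-4))/(16 + 2³) = (-17*(-4))/(16 + 8) = 68/24 = 68*(1/24) = 17/6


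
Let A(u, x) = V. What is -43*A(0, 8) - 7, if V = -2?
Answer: 79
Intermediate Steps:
A(u, x) = -2
-43*A(0, 8) - 7 = -43*(-2) - 7 = 86 - 7 = 79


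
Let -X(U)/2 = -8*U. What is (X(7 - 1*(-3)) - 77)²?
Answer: 6889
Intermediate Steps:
X(U) = 16*U (X(U) = -(-16)*U = 16*U)
(X(7 - 1*(-3)) - 77)² = (16*(7 - 1*(-3)) - 77)² = (16*(7 + 3) - 77)² = (16*10 - 77)² = (160 - 77)² = 83² = 6889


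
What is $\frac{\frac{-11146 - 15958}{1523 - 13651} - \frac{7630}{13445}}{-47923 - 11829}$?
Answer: $- \frac{242747}{8699302216} \approx -2.7904 \cdot 10^{-5}$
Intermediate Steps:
$\frac{\frac{-11146 - 15958}{1523 - 13651} - \frac{7630}{13445}}{-47923 - 11829} = \frac{- \frac{27104}{-12128} - \frac{1526}{2689}}{-59752} = \left(\left(-27104\right) \left(- \frac{1}{12128}\right) - \frac{1526}{2689}\right) \left(- \frac{1}{59752}\right) = \left(\frac{847}{379} - \frac{1526}{2689}\right) \left(- \frac{1}{59752}\right) = \frac{1699229}{1019131} \left(- \frac{1}{59752}\right) = - \frac{242747}{8699302216}$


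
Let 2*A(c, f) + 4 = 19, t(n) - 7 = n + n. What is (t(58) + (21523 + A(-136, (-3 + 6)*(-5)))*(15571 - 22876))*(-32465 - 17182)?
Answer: 15616978143273/2 ≈ 7.8085e+12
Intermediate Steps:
t(n) = 7 + 2*n (t(n) = 7 + (n + n) = 7 + 2*n)
A(c, f) = 15/2 (A(c, f) = -2 + (½)*19 = -2 + 19/2 = 15/2)
(t(58) + (21523 + A(-136, (-3 + 6)*(-5)))*(15571 - 22876))*(-32465 - 17182) = ((7 + 2*58) + (21523 + 15/2)*(15571 - 22876))*(-32465 - 17182) = ((7 + 116) + (43061/2)*(-7305))*(-49647) = (123 - 314560605/2)*(-49647) = -314560359/2*(-49647) = 15616978143273/2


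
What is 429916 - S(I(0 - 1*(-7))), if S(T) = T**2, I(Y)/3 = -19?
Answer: 426667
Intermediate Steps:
I(Y) = -57 (I(Y) = 3*(-19) = -57)
429916 - S(I(0 - 1*(-7))) = 429916 - 1*(-57)**2 = 429916 - 1*3249 = 429916 - 3249 = 426667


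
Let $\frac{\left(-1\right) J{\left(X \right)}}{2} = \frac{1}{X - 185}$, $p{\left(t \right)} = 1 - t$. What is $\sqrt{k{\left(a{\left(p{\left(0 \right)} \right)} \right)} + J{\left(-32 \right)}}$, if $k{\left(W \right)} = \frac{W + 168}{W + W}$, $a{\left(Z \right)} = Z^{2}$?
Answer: $\frac{\sqrt{15917818}}{434} \approx 9.1929$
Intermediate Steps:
$k{\left(W \right)} = \frac{168 + W}{2 W}$
$J{\left(X \right)} = - \frac{2}{-185 + X}$ ($J{\left(X \right)} = - \frac{2}{X - 185} = - \frac{2}{-185 + X}$)
$\sqrt{k{\left(a{\left(p{\left(0 \right)} \right)} \right)} + J{\left(-32 \right)}} = \sqrt{\frac{168 + \left(1 - 0\right)^{2}}{2 \left(1 - 0\right)^{2}} - \frac{2}{-185 - 32}} = \sqrt{\frac{168 + \left(1 + 0\right)^{2}}{2 \left(1 + 0\right)^{2}} - \frac{2}{-217}} = \sqrt{\frac{168 + 1^{2}}{2 \cdot 1^{2}} - - \frac{2}{217}} = \sqrt{\frac{168 + 1}{2 \cdot 1} + \frac{2}{217}} = \sqrt{\frac{1}{2} \cdot 1 \cdot 169 + \frac{2}{217}} = \sqrt{\frac{169}{2} + \frac{2}{217}} = \sqrt{\frac{36677}{434}} = \frac{\sqrt{15917818}}{434}$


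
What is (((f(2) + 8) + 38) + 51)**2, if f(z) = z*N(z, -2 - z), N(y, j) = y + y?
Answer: 11025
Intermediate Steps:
N(y, j) = 2*y
f(z) = 2*z**2 (f(z) = z*(2*z) = 2*z**2)
(((f(2) + 8) + 38) + 51)**2 = (((2*2**2 + 8) + 38) + 51)**2 = (((2*4 + 8) + 38) + 51)**2 = (((8 + 8) + 38) + 51)**2 = ((16 + 38) + 51)**2 = (54 + 51)**2 = 105**2 = 11025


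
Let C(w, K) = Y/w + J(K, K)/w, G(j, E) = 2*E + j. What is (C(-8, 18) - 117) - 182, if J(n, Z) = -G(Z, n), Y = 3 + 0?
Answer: -2341/8 ≈ -292.63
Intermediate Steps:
G(j, E) = j + 2*E
Y = 3
J(n, Z) = -Z - 2*n (J(n, Z) = -(Z + 2*n) = -Z - 2*n)
C(w, K) = 3/w - 3*K/w (C(w, K) = 3/w + (-K - 2*K)/w = 3/w + (-3*K)/w = 3/w - 3*K/w)
(C(-8, 18) - 117) - 182 = (3*(1 - 1*18)/(-8) - 117) - 182 = (3*(-1/8)*(1 - 18) - 117) - 182 = (3*(-1/8)*(-17) - 117) - 182 = (51/8 - 117) - 182 = -885/8 - 182 = -2341/8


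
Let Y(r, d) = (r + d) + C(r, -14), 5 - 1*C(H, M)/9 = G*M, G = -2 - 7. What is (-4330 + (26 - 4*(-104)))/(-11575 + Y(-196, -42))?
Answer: 1944/6451 ≈ 0.30135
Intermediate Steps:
G = -9
C(H, M) = 45 + 81*M (C(H, M) = 45 - (-81)*M = 45 + 81*M)
Y(r, d) = -1089 + d + r (Y(r, d) = (r + d) + (45 + 81*(-14)) = (d + r) + (45 - 1134) = (d + r) - 1089 = -1089 + d + r)
(-4330 + (26 - 4*(-104)))/(-11575 + Y(-196, -42)) = (-4330 + (26 - 4*(-104)))/(-11575 + (-1089 - 42 - 196)) = (-4330 + (26 + 416))/(-11575 - 1327) = (-4330 + 442)/(-12902) = -3888*(-1/12902) = 1944/6451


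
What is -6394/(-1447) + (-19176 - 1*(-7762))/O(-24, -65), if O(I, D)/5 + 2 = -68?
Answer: 9376979/253225 ≈ 37.030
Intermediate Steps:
O(I, D) = -350 (O(I, D) = -10 + 5*(-68) = -10 - 340 = -350)
-6394/(-1447) + (-19176 - 1*(-7762))/O(-24, -65) = -6394/(-1447) + (-19176 - 1*(-7762))/(-350) = -6394*(-1/1447) + (-19176 + 7762)*(-1/350) = 6394/1447 - 11414*(-1/350) = 6394/1447 + 5707/175 = 9376979/253225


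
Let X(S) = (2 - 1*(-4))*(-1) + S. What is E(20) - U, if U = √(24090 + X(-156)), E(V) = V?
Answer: 20 - 2*√5982 ≈ -134.69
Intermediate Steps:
X(S) = -6 + S (X(S) = (2 + 4)*(-1) + S = 6*(-1) + S = -6 + S)
U = 2*√5982 (U = √(24090 + (-6 - 156)) = √(24090 - 162) = √23928 = 2*√5982 ≈ 154.69)
E(20) - U = 20 - 2*√5982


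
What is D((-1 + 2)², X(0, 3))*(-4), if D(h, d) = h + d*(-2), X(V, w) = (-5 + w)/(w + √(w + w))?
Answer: -20 + 16*√6/3 ≈ -6.9361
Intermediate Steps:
X(V, w) = (-5 + w)/(w + √2*√w) (X(V, w) = (-5 + w)/(w + √(2*w)) = (-5 + w)/(w + √2*√w))
D(h, d) = h - 2*d
D((-1 + 2)², X(0, 3))*(-4) = ((-1 + 2)² - 2*(-5 + 3)/(3 + √2*√3))*(-4) = (1² - 2*(-2)/(3 + √6))*(-4) = (1 - (-4)/(3 + √6))*(-4) = (1 + 4/(3 + √6))*(-4) = -4 - 16/(3 + √6)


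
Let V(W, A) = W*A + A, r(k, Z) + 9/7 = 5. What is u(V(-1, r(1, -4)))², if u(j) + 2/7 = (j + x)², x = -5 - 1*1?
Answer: 62500/49 ≈ 1275.5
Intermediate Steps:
r(k, Z) = 26/7 (r(k, Z) = -9/7 + 5 = 26/7)
V(W, A) = A + A*W (V(W, A) = A*W + A = A + A*W)
x = -6 (x = -5 - 1 = -6)
u(j) = -2/7 + (-6 + j)² (u(j) = -2/7 + (j - 6)² = -2/7 + (-6 + j)²)
u(V(-1, r(1, -4)))² = (-2/7 + (-6 + 26*(1 - 1)/7)²)² = (-2/7 + (-6 + (26/7)*0)²)² = (-2/7 + (-6 + 0)²)² = (-2/7 + (-6)²)² = (-2/7 + 36)² = (250/7)² = 62500/49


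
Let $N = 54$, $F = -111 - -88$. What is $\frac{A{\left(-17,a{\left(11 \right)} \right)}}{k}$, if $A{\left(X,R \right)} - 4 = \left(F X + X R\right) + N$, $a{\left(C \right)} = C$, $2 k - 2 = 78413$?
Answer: $\frac{524}{78415} \approx 0.0066824$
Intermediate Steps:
$k = \frac{78415}{2}$ ($k = 1 + \frac{1}{2} \cdot 78413 = 1 + \frac{78413}{2} = \frac{78415}{2} \approx 39208.0$)
$F = -23$ ($F = -111 + 88 = -23$)
$A{\left(X,R \right)} = 58 - 23 X + R X$ ($A{\left(X,R \right)} = 4 + \left(\left(- 23 X + X R\right) + 54\right) = 4 + \left(\left(- 23 X + R X\right) + 54\right) = 4 + \left(54 - 23 X + R X\right) = 58 - 23 X + R X$)
$\frac{A{\left(-17,a{\left(11 \right)} \right)}}{k} = \frac{58 - -391 + 11 \left(-17\right)}{\frac{78415}{2}} = \left(58 + 391 - 187\right) \frac{2}{78415} = 262 \cdot \frac{2}{78415} = \frac{524}{78415}$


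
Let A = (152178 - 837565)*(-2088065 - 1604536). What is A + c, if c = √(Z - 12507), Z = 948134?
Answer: 2530860721587 + √935627 ≈ 2.5309e+12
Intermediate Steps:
A = 2530860721587 (A = -685387*(-3692601) = 2530860721587)
c = √935627 (c = √(948134 - 12507) = √935627 ≈ 967.28)
A + c = 2530860721587 + √935627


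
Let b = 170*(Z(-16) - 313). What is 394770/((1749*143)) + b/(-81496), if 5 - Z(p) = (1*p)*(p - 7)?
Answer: 2538103015/849280003 ≈ 2.9885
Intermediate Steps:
Z(p) = 5 - p*(-7 + p) (Z(p) = 5 - 1*p*(p - 7) = 5 - p*(-7 + p))
b = -114920 (b = 170*((5 - 1*(-16)**2 + 7*(-16)) - 313) = 170*((5 - 1*256 - 112) - 313) = 170*((5 - 256 - 112) - 313) = 170*(-363 - 313) = 170*(-676) = -114920)
394770/((1749*143)) + b/(-81496) = 394770/((1749*143)) - 114920/(-81496) = 394770/250107 - 114920*(-1/81496) = 394770*(1/250107) + 14365/10187 = 131590/83369 + 14365/10187 = 2538103015/849280003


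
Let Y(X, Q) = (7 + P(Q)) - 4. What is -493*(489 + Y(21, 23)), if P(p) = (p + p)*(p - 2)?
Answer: -718794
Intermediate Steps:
P(p) = 2*p*(-2 + p) (P(p) = (2*p)*(-2 + p) = 2*p*(-2 + p))
Y(X, Q) = 3 + 2*Q*(-2 + Q) (Y(X, Q) = (7 + 2*Q*(-2 + Q)) - 4 = 3 + 2*Q*(-2 + Q))
-493*(489 + Y(21, 23)) = -493*(489 + (3 + 2*23*(-2 + 23))) = -493*(489 + (3 + 2*23*21)) = -493*(489 + (3 + 966)) = -493*(489 + 969) = -493*1458 = -718794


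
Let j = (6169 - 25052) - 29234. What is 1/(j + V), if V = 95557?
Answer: 1/47440 ≈ 2.1079e-5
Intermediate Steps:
j = -48117 (j = -18883 - 29234 = -48117)
1/(j + V) = 1/(-48117 + 95557) = 1/47440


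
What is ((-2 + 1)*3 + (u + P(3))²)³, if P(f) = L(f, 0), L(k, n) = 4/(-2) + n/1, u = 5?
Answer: 216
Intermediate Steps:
L(k, n) = -2 + n (L(k, n) = 4*(-½) + n*1 = -2 + n)
P(f) = -2 (P(f) = -2 + 0 = -2)
((-2 + 1)*3 + (u + P(3))²)³ = ((-2 + 1)*3 + (5 - 2)²)³ = (-1*3 + 3²)³ = (-3 + 9)³ = 6³ = 216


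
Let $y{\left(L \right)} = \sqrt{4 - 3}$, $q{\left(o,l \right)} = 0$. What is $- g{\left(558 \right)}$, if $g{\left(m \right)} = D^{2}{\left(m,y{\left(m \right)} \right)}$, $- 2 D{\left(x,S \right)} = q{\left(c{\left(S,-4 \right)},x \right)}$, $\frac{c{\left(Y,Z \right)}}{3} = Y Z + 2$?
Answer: $0$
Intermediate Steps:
$c{\left(Y,Z \right)} = 6 + 3 Y Z$ ($c{\left(Y,Z \right)} = 3 \left(Y Z + 2\right) = 3 \left(2 + Y Z\right) = 6 + 3 Y Z$)
$y{\left(L \right)} = 1$ ($y{\left(L \right)} = \sqrt{1} = 1$)
$D{\left(x,S \right)} = 0$ ($D{\left(x,S \right)} = \left(- \frac{1}{2}\right) 0 = 0$)
$g{\left(m \right)} = 0$ ($g{\left(m \right)} = 0^{2} = 0$)
$- g{\left(558 \right)} = \left(-1\right) 0 = 0$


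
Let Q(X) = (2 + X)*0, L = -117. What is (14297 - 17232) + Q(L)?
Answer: -2935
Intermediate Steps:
Q(X) = 0
(14297 - 17232) + Q(L) = (14297 - 17232) + 0 = -2935 + 0 = -2935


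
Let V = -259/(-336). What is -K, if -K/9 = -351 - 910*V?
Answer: -75777/8 ≈ -9472.1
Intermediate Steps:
V = 37/48 (V = -259*(-1/336) = 37/48 ≈ 0.77083)
K = 75777/8 (K = -9*(-351 - 910*37/48) = -9*(-351 - 16835/24) = -9*(-25259/24) = 75777/8 ≈ 9472.1)
-K = -1*75777/8 = -75777/8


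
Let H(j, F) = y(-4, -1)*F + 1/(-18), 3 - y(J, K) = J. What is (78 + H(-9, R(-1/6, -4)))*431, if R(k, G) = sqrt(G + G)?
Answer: 604693/18 + 6034*I*sqrt(2) ≈ 33594.0 + 8533.4*I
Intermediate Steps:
R(k, G) = sqrt(2)*sqrt(G) (R(k, G) = sqrt(2*G) = sqrt(2)*sqrt(G))
y(J, K) = 3 - J
H(j, F) = -1/18 + 7*F (H(j, F) = (3 - 1*(-4))*F + 1/(-18) = (3 + 4)*F - 1/18 = 7*F - 1/18 = -1/18 + 7*F)
(78 + H(-9, R(-1/6, -4)))*431 = (78 + (-1/18 + 7*(sqrt(2)*sqrt(-4))))*431 = (78 + (-1/18 + 7*(sqrt(2)*(2*I))))*431 = (78 + (-1/18 + 7*(2*I*sqrt(2))))*431 = (78 + (-1/18 + 14*I*sqrt(2)))*431 = (1403/18 + 14*I*sqrt(2))*431 = 604693/18 + 6034*I*sqrt(2)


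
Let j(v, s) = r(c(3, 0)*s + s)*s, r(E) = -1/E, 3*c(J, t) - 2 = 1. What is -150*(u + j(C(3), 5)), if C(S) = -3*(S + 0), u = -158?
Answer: 23775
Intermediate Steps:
C(S) = -3*S
c(J, t) = 1 (c(J, t) = 2/3 + (1/3)*1 = 2/3 + 1/3 = 1)
j(v, s) = -1/2 (j(v, s) = (-1/(1*s + s))*s = (-1/(s + s))*s = (-1/(2*s))*s = -1/2)
-150*(u + j(C(3), 5)) = -150*(-158 - 1/2) = -150*(-317/2) = 23775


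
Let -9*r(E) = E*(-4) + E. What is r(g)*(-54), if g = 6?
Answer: -108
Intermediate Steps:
r(E) = E/3 (r(E) = -(E*(-4) + E)/9 = -(-4*E + E)/9 = -(-1)*E/3 = E/3)
r(g)*(-54) = ((1/3)*6)*(-54) = 2*(-54) = -108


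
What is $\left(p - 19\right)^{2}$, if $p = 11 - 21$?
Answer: $841$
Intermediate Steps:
$p = -10$ ($p = 11 - 21 = -10$)
$\left(p - 19\right)^{2} = \left(-10 - 19\right)^{2} = \left(-29\right)^{2} = 841$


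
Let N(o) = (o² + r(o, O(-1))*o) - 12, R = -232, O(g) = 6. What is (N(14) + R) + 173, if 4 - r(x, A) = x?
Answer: -15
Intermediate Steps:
r(x, A) = 4 - x
N(o) = -12 + o² + o*(4 - o) (N(o) = (o² + (4 - o)*o) - 12 = (o² + o*(4 - o)) - 12 = -12 + o² + o*(4 - o))
(N(14) + R) + 173 = ((-12 + 4*14) - 232) + 173 = ((-12 + 56) - 232) + 173 = (44 - 232) + 173 = -188 + 173 = -15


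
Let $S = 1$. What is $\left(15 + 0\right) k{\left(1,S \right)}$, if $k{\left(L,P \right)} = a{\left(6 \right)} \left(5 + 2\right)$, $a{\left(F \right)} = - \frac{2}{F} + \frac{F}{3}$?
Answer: $175$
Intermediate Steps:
$a{\left(F \right)} = - \frac{2}{F} + \frac{F}{3}$ ($a{\left(F \right)} = - \frac{2}{F} + F \frac{1}{3} = - \frac{2}{F} + \frac{F}{3}$)
$k{\left(L,P \right)} = \frac{35}{3}$ ($k{\left(L,P \right)} = \left(- \frac{2}{6} + \frac{1}{3} \cdot 6\right) \left(5 + 2\right) = \left(\left(-2\right) \frac{1}{6} + 2\right) 7 = \left(- \frac{1}{3} + 2\right) 7 = \frac{5}{3} \cdot 7 = \frac{35}{3}$)
$\left(15 + 0\right) k{\left(1,S \right)} = \left(15 + 0\right) \frac{35}{3} = 15 \cdot \frac{35}{3} = 175$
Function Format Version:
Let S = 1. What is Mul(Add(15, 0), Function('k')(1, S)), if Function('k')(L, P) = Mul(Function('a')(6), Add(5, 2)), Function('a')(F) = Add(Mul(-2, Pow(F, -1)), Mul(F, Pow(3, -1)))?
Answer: 175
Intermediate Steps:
Function('a')(F) = Add(Mul(-2, Pow(F, -1)), Mul(Rational(1, 3), F)) (Function('a')(F) = Add(Mul(-2, Pow(F, -1)), Mul(F, Rational(1, 3))) = Add(Mul(-2, Pow(F, -1)), Mul(Rational(1, 3), F)))
Function('k')(L, P) = Rational(35, 3) (Function('k')(L, P) = Mul(Add(Mul(-2, Pow(6, -1)), Mul(Rational(1, 3), 6)), Add(5, 2)) = Mul(Add(Mul(-2, Rational(1, 6)), 2), 7) = Mul(Add(Rational(-1, 3), 2), 7) = Mul(Rational(5, 3), 7) = Rational(35, 3))
Mul(Add(15, 0), Function('k')(1, S)) = Mul(Add(15, 0), Rational(35, 3)) = Mul(15, Rational(35, 3)) = 175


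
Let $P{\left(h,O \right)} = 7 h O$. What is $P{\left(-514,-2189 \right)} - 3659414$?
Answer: $4216608$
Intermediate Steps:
$P{\left(h,O \right)} = 7 O h$
$P{\left(-514,-2189 \right)} - 3659414 = 7 \left(-2189\right) \left(-514\right) - 3659414 = 7876022 - 3659414 = 4216608$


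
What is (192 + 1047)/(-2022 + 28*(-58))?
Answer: -1239/3646 ≈ -0.33982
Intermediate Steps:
(192 + 1047)/(-2022 + 28*(-58)) = 1239/(-2022 - 1624) = 1239/(-3646) = 1239*(-1/3646) = -1239/3646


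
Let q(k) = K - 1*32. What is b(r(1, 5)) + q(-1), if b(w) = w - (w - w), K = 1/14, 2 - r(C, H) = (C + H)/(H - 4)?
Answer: -503/14 ≈ -35.929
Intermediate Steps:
r(C, H) = 2 - (C + H)/(-4 + H) (r(C, H) = 2 - (C + H)/(H - 4) = 2 - (C + H)/(-4 + H))
K = 1/14 ≈ 0.071429
b(w) = w (b(w) = w - 1*0 = w + 0 = w)
q(k) = -447/14 (q(k) = 1/14 - 1*32 = 1/14 - 32 = -447/14)
b(r(1, 5)) + q(-1) = (-8 + 5 - 1*1)/(-4 + 5) - 447/14 = (-8 + 5 - 1)/1 - 447/14 = 1*(-4) - 447/14 = -4 - 447/14 = -503/14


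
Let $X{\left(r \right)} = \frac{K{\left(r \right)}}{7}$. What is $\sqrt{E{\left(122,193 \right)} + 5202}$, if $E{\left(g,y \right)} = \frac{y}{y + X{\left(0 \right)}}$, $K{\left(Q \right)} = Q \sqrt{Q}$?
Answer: $11 \sqrt{43} \approx 72.132$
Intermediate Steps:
$K{\left(Q \right)} = Q^{\frac{3}{2}}$
$X{\left(r \right)} = \frac{r^{\frac{3}{2}}}{7}$
$E{\left(g,y \right)} = 1$ ($E{\left(g,y \right)} = \frac{y}{y + \frac{0^{\frac{3}{2}}}{7}} = \frac{y}{y + \frac{1}{7} \cdot 0} = \frac{y}{y + 0} = \frac{y}{y} = 1$)
$\sqrt{E{\left(122,193 \right)} + 5202} = \sqrt{1 + 5202} = \sqrt{5203} = 11 \sqrt{43}$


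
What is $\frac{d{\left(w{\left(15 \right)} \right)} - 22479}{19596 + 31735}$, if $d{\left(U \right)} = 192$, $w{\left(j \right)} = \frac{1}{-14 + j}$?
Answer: $- \frac{22287}{51331} \approx -0.43418$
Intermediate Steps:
$\frac{d{\left(w{\left(15 \right)} \right)} - 22479}{19596 + 31735} = \frac{192 - 22479}{19596 + 31735} = - \frac{22287}{51331}$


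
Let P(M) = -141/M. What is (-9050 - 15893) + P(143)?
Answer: -3566990/143 ≈ -24944.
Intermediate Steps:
(-9050 - 15893) + P(143) = (-9050 - 15893) - 141/143 = -24943 - 141*1/143 = -24943 - 141/143 = -3566990/143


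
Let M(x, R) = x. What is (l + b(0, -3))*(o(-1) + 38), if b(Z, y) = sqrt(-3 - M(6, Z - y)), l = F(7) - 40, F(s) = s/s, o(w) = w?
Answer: -1443 + 111*I ≈ -1443.0 + 111.0*I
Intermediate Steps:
F(s) = 1
l = -39 (l = 1 - 40 = -39)
b(Z, y) = 3*I (b(Z, y) = sqrt(-3 - 1*6) = sqrt(-3 - 6) = sqrt(-9) = 3*I)
(l + b(0, -3))*(o(-1) + 38) = (-39 + 3*I)*(-1 + 38) = (-39 + 3*I)*37 = -1443 + 111*I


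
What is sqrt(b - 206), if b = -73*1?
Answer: 3*I*sqrt(31) ≈ 16.703*I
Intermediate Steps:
b = -73
sqrt(b - 206) = sqrt(-73 - 206) = sqrt(-279) = 3*I*sqrt(31)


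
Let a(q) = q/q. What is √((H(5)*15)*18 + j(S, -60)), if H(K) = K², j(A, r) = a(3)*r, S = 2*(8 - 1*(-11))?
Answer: √6690 ≈ 81.792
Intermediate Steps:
a(q) = 1
S = 38 (S = 2*(8 + 11) = 2*19 = 38)
j(A, r) = r (j(A, r) = 1*r = r)
√((H(5)*15)*18 + j(S, -60)) = √((5²*15)*18 - 60) = √((25*15)*18 - 60) = √(375*18 - 60) = √(6750 - 60) = √6690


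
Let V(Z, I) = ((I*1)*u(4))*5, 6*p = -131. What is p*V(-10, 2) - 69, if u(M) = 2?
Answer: -1517/3 ≈ -505.67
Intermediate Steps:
p = -131/6 (p = (⅙)*(-131) = -131/6 ≈ -21.833)
V(Z, I) = 10*I (V(Z, I) = ((I*1)*2)*5 = (I*2)*5 = (2*I)*5 = 10*I)
p*V(-10, 2) - 69 = -655*2/3 - 69 = -131/6*20 - 69 = -1310/3 - 69 = -1517/3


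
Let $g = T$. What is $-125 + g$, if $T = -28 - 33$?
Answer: $-186$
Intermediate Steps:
$T = -61$
$g = -61$
$-125 + g = -125 - 61 = -186$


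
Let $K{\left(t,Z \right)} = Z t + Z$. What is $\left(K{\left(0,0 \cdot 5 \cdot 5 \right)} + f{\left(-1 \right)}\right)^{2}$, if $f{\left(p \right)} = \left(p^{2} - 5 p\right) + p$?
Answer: $25$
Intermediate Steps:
$f{\left(p \right)} = p^{2} - 4 p$
$K{\left(t,Z \right)} = Z + Z t$
$\left(K{\left(0,0 \cdot 5 \cdot 5 \right)} + f{\left(-1 \right)}\right)^{2} = \left(0 \cdot 5 \cdot 5 \left(1 + 0\right) - \left(-4 - 1\right)\right)^{2} = \left(0 \cdot 5 \cdot 1 - -5\right)^{2} = \left(0 \cdot 1 + 5\right)^{2} = \left(0 + 5\right)^{2} = 5^{2} = 25$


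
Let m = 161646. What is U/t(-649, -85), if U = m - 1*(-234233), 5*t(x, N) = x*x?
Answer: 179945/38291 ≈ 4.6994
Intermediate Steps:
t(x, N) = x²/5 (t(x, N) = (x*x)/5 = x²/5)
U = 395879 (U = 161646 - 1*(-234233) = 161646 + 234233 = 395879)
U/t(-649, -85) = 395879/(((⅕)*(-649)²)) = 395879/(((⅕)*421201)) = 395879/(421201/5) = 395879*(5/421201) = 179945/38291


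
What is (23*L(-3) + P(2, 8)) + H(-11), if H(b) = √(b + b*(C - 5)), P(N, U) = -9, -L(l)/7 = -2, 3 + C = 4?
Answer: 313 + √33 ≈ 318.74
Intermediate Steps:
C = 1 (C = -3 + 4 = 1)
L(l) = 14 (L(l) = -7*(-2) = 14)
H(b) = √3*√(-b) (H(b) = √(b + b*(1 - 5)) = √(b + b*(-4)) = √(b - 4*b) = √(-3*b) = √3*√(-b))
(23*L(-3) + P(2, 8)) + H(-11) = (23*14 - 9) + √3*√(-1*(-11)) = (322 - 9) + √3*√11 = 313 + √33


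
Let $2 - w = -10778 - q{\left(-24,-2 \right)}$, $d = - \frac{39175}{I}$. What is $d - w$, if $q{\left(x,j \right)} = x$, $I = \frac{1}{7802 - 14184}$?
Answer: $250004094$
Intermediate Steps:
$I = - \frac{1}{6382}$ ($I = \frac{1}{-6382} = - \frac{1}{6382} \approx -0.00015669$)
$d = 250014850$ ($d = - \frac{39175}{- \frac{1}{6382}} = \left(-39175\right) \left(-6382\right) = 250014850$)
$w = 10756$ ($w = 2 - \left(-10778 - -24\right) = 2 - \left(-10778 + 24\right) = 2 - -10754 = 2 + 10754 = 10756$)
$d - w = 250014850 - 10756 = 250004094$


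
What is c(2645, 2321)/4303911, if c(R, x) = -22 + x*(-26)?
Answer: -60368/4303911 ≈ -0.014026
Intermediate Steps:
c(R, x) = -22 - 26*x
c(2645, 2321)/4303911 = (-22 - 26*2321)/4303911 = (-22 - 60346)*(1/4303911) = -60368*1/4303911 = -60368/4303911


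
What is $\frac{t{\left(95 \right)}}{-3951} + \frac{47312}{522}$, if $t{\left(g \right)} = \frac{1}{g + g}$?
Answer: $\frac{1973146931}{21770010} \approx 90.636$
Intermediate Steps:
$t{\left(g \right)} = \frac{1}{2 g}$
$\frac{t{\left(95 \right)}}{-3951} + \frac{47312}{522} = \frac{\frac{1}{2} \cdot \frac{1}{95}}{-3951} + \frac{47312}{522} = \frac{1}{2} \cdot \frac{1}{95} \left(- \frac{1}{3951}\right) + 47312 \cdot \frac{1}{522} = \frac{1}{190} \left(- \frac{1}{3951}\right) + \frac{23656}{261} = - \frac{1}{750690} + \frac{23656}{261} = \frac{1973146931}{21770010}$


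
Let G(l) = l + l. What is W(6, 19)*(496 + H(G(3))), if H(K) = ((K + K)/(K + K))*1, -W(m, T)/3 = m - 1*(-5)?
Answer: -16401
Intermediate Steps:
G(l) = 2*l
W(m, T) = -15 - 3*m (W(m, T) = -3*(m - 1*(-5)) = -3*(m + 5) = -3*(5 + m) = -15 - 3*m)
H(K) = 1 (H(K) = ((2*K)/((2*K)))*1 = ((2*K)*(1/(2*K)))*1 = 1*1 = 1)
W(6, 19)*(496 + H(G(3))) = (-15 - 3*6)*(496 + 1) = (-15 - 18)*497 = -33*497 = -16401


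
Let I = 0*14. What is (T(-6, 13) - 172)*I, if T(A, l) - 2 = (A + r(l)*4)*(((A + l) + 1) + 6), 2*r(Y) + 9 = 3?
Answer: 0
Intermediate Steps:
r(Y) = -3 (r(Y) = -9/2 + (1/2)*3 = -9/2 + 3/2 = -3)
I = 0
T(A, l) = 2 + (-12 + A)*(7 + A + l) (T(A, l) = 2 + (A - 3*4)*(((A + l) + 1) + 6) = 2 + (A - 12)*((1 + A + l) + 6) = 2 + (-12 + A)*(7 + A + l))
(T(-6, 13) - 172)*I = ((-82 + (-6)**2 - 12*13 - 5*(-6) - 6*13) - 172)*0 = ((-82 + 36 - 156 + 30 - 78) - 172)*0 = (-250 - 172)*0 = -422*0 = 0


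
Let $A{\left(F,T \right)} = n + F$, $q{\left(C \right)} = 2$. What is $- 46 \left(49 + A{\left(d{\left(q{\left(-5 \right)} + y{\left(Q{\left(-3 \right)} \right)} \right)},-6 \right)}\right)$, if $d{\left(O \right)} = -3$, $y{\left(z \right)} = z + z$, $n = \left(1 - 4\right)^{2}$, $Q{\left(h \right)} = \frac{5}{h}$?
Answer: $-2530$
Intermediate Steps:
$n = 9$ ($n = \left(-3\right)^{2} = 9$)
$y{\left(z \right)} = 2 z$
$A{\left(F,T \right)} = 9 + F$
$- 46 \left(49 + A{\left(d{\left(q{\left(-5 \right)} + y{\left(Q{\left(-3 \right)} \right)} \right)},-6 \right)}\right) = - 46 \left(49 + \left(9 - 3\right)\right) = - 46 \left(49 + 6\right) = \left(-46\right) 55 = -2530$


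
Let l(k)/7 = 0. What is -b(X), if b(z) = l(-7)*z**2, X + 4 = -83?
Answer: 0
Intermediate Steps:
X = -87 (X = -4 - 83 = -87)
l(k) = 0 (l(k) = 7*0 = 0)
b(z) = 0 (b(z) = 0*z**2 = 0)
-b(X) = -1*0 = 0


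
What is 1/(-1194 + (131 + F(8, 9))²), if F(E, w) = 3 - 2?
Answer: 1/16230 ≈ 6.1614e-5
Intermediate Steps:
F(E, w) = 1
1/(-1194 + (131 + F(8, 9))²) = 1/(-1194 + (131 + 1)²) = 1/(-1194 + 132²) = 1/(-1194 + 17424) = 1/16230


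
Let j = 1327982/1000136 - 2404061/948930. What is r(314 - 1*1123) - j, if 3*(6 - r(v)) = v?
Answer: 21897347667613/79088254540 ≈ 276.87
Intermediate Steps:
j = -286056498259/237264763620 (j = 1327982*(1/1000136) - 2404061*1/948930 = 663991/500068 - 2404061/948930 = -286056498259/237264763620 ≈ -1.2056)
r(v) = 6 - v/3
r(314 - 1*1123) - j = (6 - (314 - 1*1123)/3) - 1*(-286056498259/237264763620) = (6 - (314 - 1123)/3) + 286056498259/237264763620 = (6 - ⅓*(-809)) + 286056498259/237264763620 = (6 + 809/3) + 286056498259/237264763620 = 827/3 + 286056498259/237264763620 = 21897347667613/79088254540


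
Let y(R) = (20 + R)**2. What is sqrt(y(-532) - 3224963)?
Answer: I*sqrt(2962819) ≈ 1721.3*I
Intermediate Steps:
sqrt(y(-532) - 3224963) = sqrt((20 - 532)**2 - 3224963) = sqrt((-512)**2 - 3224963) = sqrt(262144 - 3224963) = sqrt(-2962819) = I*sqrt(2962819)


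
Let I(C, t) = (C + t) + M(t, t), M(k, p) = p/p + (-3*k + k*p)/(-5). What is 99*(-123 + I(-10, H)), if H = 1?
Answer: -64647/5 ≈ -12929.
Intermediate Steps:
M(k, p) = 1 + 3*k/5 - k*p/5 (M(k, p) = 1 + (-3*k + k*p)*(-⅕) = 1 + (3*k/5 - k*p/5) = 1 + 3*k/5 - k*p/5)
I(C, t) = 1 + C - t²/5 + 8*t/5 (I(C, t) = (C + t) + (1 + 3*t/5 - t*t/5) = (C + t) + (1 + 3*t/5 - t²/5) = (C + t) + (1 - t²/5 + 3*t/5) = 1 + C - t²/5 + 8*t/5)
99*(-123 + I(-10, H)) = 99*(-123 + (1 - 10 - ⅕*1² + (8/5)*1)) = 99*(-123 + (1 - 10 - ⅕*1 + 8/5)) = 99*(-123 + (1 - 10 - ⅕ + 8/5)) = 99*(-123 - 38/5) = 99*(-653/5) = -64647/5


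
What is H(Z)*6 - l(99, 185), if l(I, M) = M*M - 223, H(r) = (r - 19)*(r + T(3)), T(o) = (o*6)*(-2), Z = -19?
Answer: -21462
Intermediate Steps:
T(o) = -12*o (T(o) = (6*o)*(-2) = -12*o)
H(r) = (-36 + r)*(-19 + r) (H(r) = (r - 19)*(r - 12*3) = (-19 + r)*(r - 36) = (-19 + r)*(-36 + r) = (-36 + r)*(-19 + r))
l(I, M) = -223 + M² (l(I, M) = M² - 223 = -223 + M²)
H(Z)*6 - l(99, 185) = (684 + (-19)² - 55*(-19))*6 - (-223 + 185²) = (684 + 361 + 1045)*6 - (-223 + 34225) = 2090*6 - 1*34002 = 12540 - 34002 = -21462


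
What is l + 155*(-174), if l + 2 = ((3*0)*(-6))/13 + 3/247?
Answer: -6662081/247 ≈ -26972.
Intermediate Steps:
l = -491/247 (l = -2 + (((3*0)*(-6))/13 + 3/247) = -2 + ((0*(-6))*(1/13) + 3*(1/247)) = -2 + (0*(1/13) + 3/247) = -2 + (0 + 3/247) = -2 + 3/247 = -491/247 ≈ -1.9879)
l + 155*(-174) = -491/247 + 155*(-174) = -491/247 - 26970 = -6662081/247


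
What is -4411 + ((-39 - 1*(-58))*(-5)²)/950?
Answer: -8821/2 ≈ -4410.5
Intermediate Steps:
-4411 + ((-39 - 1*(-58))*(-5)²)/950 = -4411 + ((-39 + 58)*25)*(1/950) = -4411 + (19*25)*(1/950) = -4411 + 475*(1/950) = -4411 + ½ = -8821/2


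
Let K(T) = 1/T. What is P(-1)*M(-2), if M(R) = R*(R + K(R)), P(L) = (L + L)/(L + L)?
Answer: 5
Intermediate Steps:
P(L) = 1 (P(L) = (2*L)/((2*L)) = (2*L)*(1/(2*L)) = 1)
M(R) = R*(R + 1/R)
P(-1)*M(-2) = 1*(1 + (-2)²) = 1*(1 + 4) = 1*5 = 5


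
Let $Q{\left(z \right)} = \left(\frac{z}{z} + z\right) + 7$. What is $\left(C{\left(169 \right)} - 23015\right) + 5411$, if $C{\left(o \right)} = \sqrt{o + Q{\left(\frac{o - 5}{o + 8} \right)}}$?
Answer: $-17604 + \frac{\sqrt{5574261}}{177} \approx -17591.0$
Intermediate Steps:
$Q{\left(z \right)} = 8 + z$ ($Q{\left(z \right)} = \left(1 + z\right) + 7 = 8 + z$)
$C{\left(o \right)} = \sqrt{8 + o + \frac{-5 + o}{8 + o}}$ ($C{\left(o \right)} = \sqrt{o + \left(8 + \frac{o - 5}{o + 8}\right)} = \sqrt{o + \left(8 + \frac{-5 + o}{8 + o}\right)} = \sqrt{8 + o + \frac{-5 + o}{8 + o}}$)
$\left(C{\left(169 \right)} - 23015\right) + 5411 = \left(\sqrt{\frac{59 + 169^{2} + 17 \cdot 169}{8 + 169}} - 23015\right) + 5411 = \left(\sqrt{\frac{59 + 28561 + 2873}{177}} - 23015\right) + 5411 = \left(\sqrt{\frac{1}{177} \cdot 31493} - 23015\right) + 5411 = \left(\sqrt{\frac{31493}{177}} - 23015\right) + 5411 = \left(\frac{\sqrt{5574261}}{177} - 23015\right) + 5411 = \left(-23015 + \frac{\sqrt{5574261}}{177}\right) + 5411 = -17604 + \frac{\sqrt{5574261}}{177}$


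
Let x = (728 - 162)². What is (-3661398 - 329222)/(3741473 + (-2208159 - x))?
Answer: -1995310/606479 ≈ -3.2900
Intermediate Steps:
x = 320356 (x = 566² = 320356)
(-3661398 - 329222)/(3741473 + (-2208159 - x)) = (-3661398 - 329222)/(3741473 + (-2208159 - 1*320356)) = -3990620/(3741473 + (-2208159 - 320356)) = -3990620/(3741473 - 2528515) = -3990620/1212958 = -3990620*1/1212958 = -1995310/606479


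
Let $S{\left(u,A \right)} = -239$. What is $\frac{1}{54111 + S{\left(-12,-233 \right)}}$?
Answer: $\frac{1}{53872} \approx 1.8563 \cdot 10^{-5}$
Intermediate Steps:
$\frac{1}{54111 + S{\left(-12,-233 \right)}} = \frac{1}{54111 - 239} = \frac{1}{53872}$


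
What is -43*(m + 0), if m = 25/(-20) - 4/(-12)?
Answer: 473/12 ≈ 39.417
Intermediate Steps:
m = -11/12 (m = 25*(-1/20) - 4*(-1/12) = -5/4 + ⅓ = -11/12 ≈ -0.91667)
-43*(m + 0) = -43*(-11/12 + 0) = -43*(-11/12) = 473/12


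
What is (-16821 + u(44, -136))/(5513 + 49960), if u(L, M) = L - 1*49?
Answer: -16826/55473 ≈ -0.30332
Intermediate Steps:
u(L, M) = -49 + L (u(L, M) = L - 49 = -49 + L)
(-16821 + u(44, -136))/(5513 + 49960) = (-16821 + (-49 + 44))/(5513 + 49960) = (-16821 - 5)/55473 = -16826*1/55473 = -16826/55473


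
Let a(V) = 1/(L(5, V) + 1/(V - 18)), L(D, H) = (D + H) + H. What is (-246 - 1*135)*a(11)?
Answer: -2667/188 ≈ -14.186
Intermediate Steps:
L(D, H) = D + 2*H
a(V) = 1/(5 + 1/(-18 + V) + 2*V) (a(V) = 1/((5 + 2*V) + 1/(V - 18)) = 1/((5 + 2*V) + 1/(-18 + V)) = 1/(5 + 1/(-18 + V) + 2*V))
(-246 - 1*135)*a(11) = (-246 - 1*135)*((-18 + 11)/(-89 - 31*11 + 2*11**2)) = (-246 - 135)*(-7/(-89 - 341 + 2*121)) = -381*(-7)/(-89 - 341 + 242) = -381*(-7)/(-188) = -(-381)*(-7)/188 = -381*7/188 = -2667/188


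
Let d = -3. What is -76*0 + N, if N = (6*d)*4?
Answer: -72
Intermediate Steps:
N = -72 (N = (6*(-3))*4 = -18*4 = -72)
-76*0 + N = -76*0 - 72 = 0 - 72 = -72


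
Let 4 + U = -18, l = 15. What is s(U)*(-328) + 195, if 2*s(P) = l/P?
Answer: 3375/11 ≈ 306.82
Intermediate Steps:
U = -22 (U = -4 - 18 = -22)
s(P) = 15/(2*P) (s(P) = (15/P)/2 = 15/(2*P))
s(U)*(-328) + 195 = ((15/2)/(-22))*(-328) + 195 = ((15/2)*(-1/22))*(-328) + 195 = -15/44*(-328) + 195 = 1230/11 + 195 = 3375/11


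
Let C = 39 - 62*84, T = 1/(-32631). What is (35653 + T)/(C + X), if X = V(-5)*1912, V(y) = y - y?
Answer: -1163393042/168669639 ≈ -6.8975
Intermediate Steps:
V(y) = 0
T = -1/32631 ≈ -3.0646e-5
X = 0 (X = 0*1912 = 0)
C = -5169 (C = 39 - 5208 = -5169)
(35653 + T)/(C + X) = (35653 - 1/32631)/(-5169 + 0) = (1163393042/32631)/(-5169) = (1163393042/32631)*(-1/5169) = -1163393042/168669639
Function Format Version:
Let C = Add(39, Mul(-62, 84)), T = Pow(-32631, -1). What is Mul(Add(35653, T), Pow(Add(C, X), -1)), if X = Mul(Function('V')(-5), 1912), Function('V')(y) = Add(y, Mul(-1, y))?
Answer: Rational(-1163393042, 168669639) ≈ -6.8975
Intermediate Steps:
Function('V')(y) = 0
T = Rational(-1, 32631) ≈ -3.0646e-5
X = 0 (X = Mul(0, 1912) = 0)
C = -5169 (C = Add(39, -5208) = -5169)
Mul(Add(35653, T), Pow(Add(C, X), -1)) = Mul(Add(35653, Rational(-1, 32631)), Pow(Add(-5169, 0), -1)) = Mul(Rational(1163393042, 32631), Pow(-5169, -1)) = Mul(Rational(1163393042, 32631), Rational(-1, 5169)) = Rational(-1163393042, 168669639)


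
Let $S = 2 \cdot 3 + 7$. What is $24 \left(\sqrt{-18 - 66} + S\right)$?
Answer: $312 + 48 i \sqrt{21} \approx 312.0 + 219.96 i$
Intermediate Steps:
$S = 13$ ($S = 6 + 7 = 13$)
$24 \left(\sqrt{-18 - 66} + S\right) = 24 \left(\sqrt{-18 - 66} + 13\right) = 24 \left(\sqrt{-84} + 13\right) = 24 \left(2 i \sqrt{21} + 13\right) = 24 \left(13 + 2 i \sqrt{21}\right) = 312 + 48 i \sqrt{21}$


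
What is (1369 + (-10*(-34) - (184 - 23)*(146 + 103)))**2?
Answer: 1473024400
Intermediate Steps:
(1369 + (-10*(-34) - (184 - 23)*(146 + 103)))**2 = (1369 + (340 - 161*249))**2 = (1369 + (340 - 1*40089))**2 = (1369 + (340 - 40089))**2 = (1369 - 39749)**2 = (-38380)**2 = 1473024400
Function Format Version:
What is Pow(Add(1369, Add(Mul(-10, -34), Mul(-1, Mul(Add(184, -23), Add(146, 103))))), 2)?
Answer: 1473024400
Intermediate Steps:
Pow(Add(1369, Add(Mul(-10, -34), Mul(-1, Mul(Add(184, -23), Add(146, 103))))), 2) = Pow(Add(1369, Add(340, Mul(-1, Mul(161, 249)))), 2) = Pow(Add(1369, Add(340, Mul(-1, 40089))), 2) = Pow(Add(1369, Add(340, -40089)), 2) = Pow(Add(1369, -39749), 2) = Pow(-38380, 2) = 1473024400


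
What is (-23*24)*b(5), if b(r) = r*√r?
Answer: -2760*√5 ≈ -6171.5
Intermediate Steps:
b(r) = r^(3/2)
(-23*24)*b(5) = (-23*24)*5^(3/2) = -2760*√5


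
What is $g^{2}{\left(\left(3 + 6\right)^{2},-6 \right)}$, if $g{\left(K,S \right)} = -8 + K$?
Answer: $5329$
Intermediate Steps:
$g^{2}{\left(\left(3 + 6\right)^{2},-6 \right)} = \left(-8 + \left(3 + 6\right)^{2}\right)^{2} = \left(-8 + 9^{2}\right)^{2} = \left(-8 + 81\right)^{2} = 73^{2} = 5329$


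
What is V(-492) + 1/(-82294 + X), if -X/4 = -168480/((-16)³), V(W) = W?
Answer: -1298227148/2638673 ≈ -492.00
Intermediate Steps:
X = -5265/32 (X = -(-673920)/((-16)³) = -(-673920)/(-4096) = -(-673920)*(-1)/4096 = -4*5265/128 = -5265/32 ≈ -164.53)
V(-492) + 1/(-82294 + X) = -492 + 1/(-82294 - 5265/32) = -492 + 1/(-2638673/32) = -492 - 32/2638673 = -1298227148/2638673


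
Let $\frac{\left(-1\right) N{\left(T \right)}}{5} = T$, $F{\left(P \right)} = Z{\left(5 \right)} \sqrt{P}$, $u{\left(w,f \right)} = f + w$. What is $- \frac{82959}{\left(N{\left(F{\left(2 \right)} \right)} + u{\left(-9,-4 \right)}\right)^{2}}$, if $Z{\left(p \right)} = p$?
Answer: $- \frac{117718821}{1168561} + \frac{53923350 \sqrt{2}}{1168561} \approx -35.479$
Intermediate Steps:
$F{\left(P \right)} = 5 \sqrt{P}$
$N{\left(T \right)} = - 5 T$
$- \frac{82959}{\left(N{\left(F{\left(2 \right)} \right)} + u{\left(-9,-4 \right)}\right)^{2}} = - \frac{82959}{\left(- 5 \cdot 5 \sqrt{2} - 13\right)^{2}} = - \frac{82959}{\left(- 25 \sqrt{2} - 13\right)^{2}} = - \frac{82959}{\left(-13 - 25 \sqrt{2}\right)^{2}}$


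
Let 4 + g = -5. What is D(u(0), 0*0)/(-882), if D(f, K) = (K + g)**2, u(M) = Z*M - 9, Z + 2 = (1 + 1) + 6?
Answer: -9/98 ≈ -0.091837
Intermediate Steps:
g = -9 (g = -4 - 5 = -9)
Z = 6 (Z = -2 + ((1 + 1) + 6) = -2 + (2 + 6) = -2 + 8 = 6)
u(M) = -9 + 6*M (u(M) = 6*M - 9 = -9 + 6*M)
D(f, K) = (-9 + K)**2 (D(f, K) = (K - 9)**2 = (-9 + K)**2)
D(u(0), 0*0)/(-882) = (-9 + 0*0)**2/(-882) = (-9 + 0)**2*(-1/882) = (-9)**2*(-1/882) = 81*(-1/882) = -9/98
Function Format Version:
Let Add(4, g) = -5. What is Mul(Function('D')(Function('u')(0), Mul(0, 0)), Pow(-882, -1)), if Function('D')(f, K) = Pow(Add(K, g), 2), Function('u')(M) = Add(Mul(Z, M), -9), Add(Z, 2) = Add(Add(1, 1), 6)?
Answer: Rational(-9, 98) ≈ -0.091837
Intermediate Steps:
g = -9 (g = Add(-4, -5) = -9)
Z = 6 (Z = Add(-2, Add(Add(1, 1), 6)) = Add(-2, Add(2, 6)) = Add(-2, 8) = 6)
Function('u')(M) = Add(-9, Mul(6, M)) (Function('u')(M) = Add(Mul(6, M), -9) = Add(-9, Mul(6, M)))
Function('D')(f, K) = Pow(Add(-9, K), 2) (Function('D')(f, K) = Pow(Add(K, -9), 2) = Pow(Add(-9, K), 2))
Mul(Function('D')(Function('u')(0), Mul(0, 0)), Pow(-882, -1)) = Mul(Pow(Add(-9, Mul(0, 0)), 2), Pow(-882, -1)) = Mul(Pow(Add(-9, 0), 2), Rational(-1, 882)) = Mul(Pow(-9, 2), Rational(-1, 882)) = Mul(81, Rational(-1, 882)) = Rational(-9, 98)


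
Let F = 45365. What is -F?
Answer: -45365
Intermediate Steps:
-F = -1*45365 = -45365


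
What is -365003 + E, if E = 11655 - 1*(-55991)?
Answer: -297357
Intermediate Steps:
E = 67646 (E = 11655 + 55991 = 67646)
-365003 + E = -365003 + 67646 = -297357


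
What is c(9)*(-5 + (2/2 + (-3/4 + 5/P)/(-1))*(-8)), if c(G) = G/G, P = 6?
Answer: -37/3 ≈ -12.333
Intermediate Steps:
c(G) = 1
c(9)*(-5 + (2/2 + (-3/4 + 5/P)/(-1))*(-8)) = 1*(-5 + (2/2 + (-3/4 + 5/6)/(-1))*(-8)) = 1*(-5 + (2*(½) + (-3*¼ + 5*(⅙))*(-1))*(-8)) = 1*(-5 + (1 + (-¾ + ⅚)*(-1))*(-8)) = 1*(-5 + (1 + (1/12)*(-1))*(-8)) = 1*(-5 + (1 - 1/12)*(-8)) = 1*(-5 + (11/12)*(-8)) = 1*(-5 - 22/3) = 1*(-37/3) = -37/3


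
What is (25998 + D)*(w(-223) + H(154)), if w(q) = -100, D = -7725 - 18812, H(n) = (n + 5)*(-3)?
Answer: 311003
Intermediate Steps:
H(n) = -15 - 3*n (H(n) = (5 + n)*(-3) = -15 - 3*n)
D = -26537
(25998 + D)*(w(-223) + H(154)) = (25998 - 26537)*(-100 + (-15 - 3*154)) = -539*(-100 + (-15 - 462)) = -539*(-100 - 477) = -539*(-577) = 311003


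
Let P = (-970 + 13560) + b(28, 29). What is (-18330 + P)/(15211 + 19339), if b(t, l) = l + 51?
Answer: -566/3455 ≈ -0.16382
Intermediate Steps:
b(t, l) = 51 + l
P = 12670 (P = (-970 + 13560) + (51 + 29) = 12590 + 80 = 12670)
(-18330 + P)/(15211 + 19339) = (-18330 + 12670)/(15211 + 19339) = -5660/34550 = -5660*1/34550 = -566/3455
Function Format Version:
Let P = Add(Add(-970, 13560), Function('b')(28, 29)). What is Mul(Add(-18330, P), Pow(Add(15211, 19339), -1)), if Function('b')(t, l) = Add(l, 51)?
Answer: Rational(-566, 3455) ≈ -0.16382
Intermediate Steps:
Function('b')(t, l) = Add(51, l)
P = 12670 (P = Add(Add(-970, 13560), Add(51, 29)) = Add(12590, 80) = 12670)
Mul(Add(-18330, P), Pow(Add(15211, 19339), -1)) = Mul(Add(-18330, 12670), Pow(Add(15211, 19339), -1)) = Mul(-5660, Pow(34550, -1)) = Mul(-5660, Rational(1, 34550)) = Rational(-566, 3455)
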